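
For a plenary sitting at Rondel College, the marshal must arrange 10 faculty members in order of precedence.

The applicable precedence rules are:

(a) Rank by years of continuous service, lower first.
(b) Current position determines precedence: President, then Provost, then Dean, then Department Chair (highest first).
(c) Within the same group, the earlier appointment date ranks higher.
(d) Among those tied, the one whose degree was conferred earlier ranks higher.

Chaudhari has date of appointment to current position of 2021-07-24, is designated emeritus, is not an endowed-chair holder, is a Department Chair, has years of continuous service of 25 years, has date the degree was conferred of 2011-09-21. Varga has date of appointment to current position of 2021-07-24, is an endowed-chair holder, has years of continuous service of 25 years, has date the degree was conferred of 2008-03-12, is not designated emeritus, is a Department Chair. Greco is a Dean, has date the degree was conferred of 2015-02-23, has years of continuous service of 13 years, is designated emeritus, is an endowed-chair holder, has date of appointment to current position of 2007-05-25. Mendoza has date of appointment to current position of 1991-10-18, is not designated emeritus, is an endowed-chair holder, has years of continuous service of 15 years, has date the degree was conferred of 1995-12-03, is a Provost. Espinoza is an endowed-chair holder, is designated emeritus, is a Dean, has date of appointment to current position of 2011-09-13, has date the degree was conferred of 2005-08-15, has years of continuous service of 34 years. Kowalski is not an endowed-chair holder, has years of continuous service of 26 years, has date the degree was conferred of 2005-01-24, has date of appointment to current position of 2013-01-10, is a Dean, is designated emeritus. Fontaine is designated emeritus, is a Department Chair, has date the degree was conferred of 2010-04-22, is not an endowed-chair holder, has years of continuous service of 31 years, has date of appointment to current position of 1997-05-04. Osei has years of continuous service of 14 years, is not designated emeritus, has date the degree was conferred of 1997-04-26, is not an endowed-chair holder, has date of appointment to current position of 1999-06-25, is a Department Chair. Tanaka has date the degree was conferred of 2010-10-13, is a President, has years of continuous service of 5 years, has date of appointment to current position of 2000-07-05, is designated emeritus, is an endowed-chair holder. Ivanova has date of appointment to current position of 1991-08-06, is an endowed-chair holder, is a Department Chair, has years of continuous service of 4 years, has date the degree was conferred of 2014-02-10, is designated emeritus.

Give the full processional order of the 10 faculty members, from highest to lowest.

By years of continuous service (lower first): Ivanova (4 years); then Tanaka (5 years); then Greco (13 years); then Osei (14 years); then Mendoza (15 years); then Varga and Chaudhari (both 25 years); then Kowalski (26 years); then Fontaine (31 years); then Espinoza (34 years).
Varga and Chaudhari are each Department Chair, so the next rule applies.
Varga and Chaudhari both have date of appointment to current position 2021-07-24, so the next rule applies.
Among Varga and Chaudhari, by date the degree was conferred (earlier first): Varga (2008-03-12) before Chaudhari (2011-09-21).
Full order: Ivanova, Tanaka, Greco, Osei, Mendoza, Varga, Chaudhari, Kowalski, Fontaine, Espinoza.

Ivanova, Tanaka, Greco, Osei, Mendoza, Varga, Chaudhari, Kowalski, Fontaine, Espinoza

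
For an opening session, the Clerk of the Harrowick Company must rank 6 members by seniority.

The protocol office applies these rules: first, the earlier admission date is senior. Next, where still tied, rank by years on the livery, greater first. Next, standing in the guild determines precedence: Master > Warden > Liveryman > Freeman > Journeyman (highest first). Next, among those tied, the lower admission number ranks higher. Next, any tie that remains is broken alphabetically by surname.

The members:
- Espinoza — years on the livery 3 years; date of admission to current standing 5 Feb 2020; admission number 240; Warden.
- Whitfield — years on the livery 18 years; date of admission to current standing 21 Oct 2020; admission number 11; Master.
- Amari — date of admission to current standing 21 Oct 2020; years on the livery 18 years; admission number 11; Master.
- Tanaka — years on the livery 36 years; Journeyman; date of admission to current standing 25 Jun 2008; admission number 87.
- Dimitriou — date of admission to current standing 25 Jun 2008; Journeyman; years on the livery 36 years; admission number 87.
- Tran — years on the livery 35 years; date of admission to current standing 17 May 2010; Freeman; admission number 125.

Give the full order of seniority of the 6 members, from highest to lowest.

By date of admission to current standing (earlier first): Dimitriou and Tanaka (both 25 Jun 2008); then Tran (17 May 2010); then Espinoza (5 Feb 2020); then Amari and Whitfield (both 21 Oct 2020).
Dimitriou and Tanaka both have years on the livery 36 years, so the next rule applies.
Dimitriou and Tanaka are each Journeyman, so the next rule applies.
Dimitriou and Tanaka both have admission number 87, so the next rule applies.
Among Dimitriou and Tanaka, alphabetically by surname: Dimitriou before Tanaka.
Amari and Whitfield both have years on the livery 18 years, so the next rule applies.
Amari and Whitfield are each Master, so the next rule applies.
Amari and Whitfield both have admission number 11, so the next rule applies.
Among Amari and Whitfield, alphabetically by surname: Amari before Whitfield.
Full order: Dimitriou, Tanaka, Tran, Espinoza, Amari, Whitfield.

Dimitriou, Tanaka, Tran, Espinoza, Amari, Whitfield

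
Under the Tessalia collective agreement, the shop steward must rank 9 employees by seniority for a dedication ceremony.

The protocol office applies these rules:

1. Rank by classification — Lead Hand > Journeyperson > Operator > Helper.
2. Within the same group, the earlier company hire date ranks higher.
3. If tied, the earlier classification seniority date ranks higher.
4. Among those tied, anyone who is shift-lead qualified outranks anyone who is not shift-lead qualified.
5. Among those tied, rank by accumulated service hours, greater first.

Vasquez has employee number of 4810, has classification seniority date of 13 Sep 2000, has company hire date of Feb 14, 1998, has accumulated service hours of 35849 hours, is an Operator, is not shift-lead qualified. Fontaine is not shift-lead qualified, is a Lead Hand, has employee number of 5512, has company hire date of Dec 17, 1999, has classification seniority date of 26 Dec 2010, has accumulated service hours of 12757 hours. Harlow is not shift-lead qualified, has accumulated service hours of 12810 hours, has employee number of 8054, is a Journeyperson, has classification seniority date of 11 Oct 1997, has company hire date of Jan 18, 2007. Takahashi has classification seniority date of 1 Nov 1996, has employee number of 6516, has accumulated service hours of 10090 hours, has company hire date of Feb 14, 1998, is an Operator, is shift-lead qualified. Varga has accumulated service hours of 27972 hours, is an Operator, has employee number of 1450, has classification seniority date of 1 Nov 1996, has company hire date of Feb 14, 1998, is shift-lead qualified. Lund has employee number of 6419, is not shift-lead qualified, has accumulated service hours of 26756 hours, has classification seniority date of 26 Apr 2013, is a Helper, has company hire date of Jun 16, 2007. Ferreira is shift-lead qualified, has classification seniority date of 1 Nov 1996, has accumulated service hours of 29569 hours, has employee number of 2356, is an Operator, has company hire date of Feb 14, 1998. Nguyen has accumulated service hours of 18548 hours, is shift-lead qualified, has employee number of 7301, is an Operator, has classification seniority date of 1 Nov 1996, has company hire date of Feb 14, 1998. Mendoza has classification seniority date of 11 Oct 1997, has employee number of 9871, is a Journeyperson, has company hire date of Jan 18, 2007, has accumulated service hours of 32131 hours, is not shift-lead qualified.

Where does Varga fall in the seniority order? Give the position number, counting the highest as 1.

By classification: Fontaine (Lead Hand); then Mendoza and Harlow (Journeyperson); then Ferreira, Varga, Nguyen, Takahashi and Vasquez (Operator); then Lund (Helper).
Mendoza and Harlow both have company hire date Jan 18, 2007, so the next rule applies.
Mendoza and Harlow both have classification seniority date 11 Oct 1997, so the next rule applies.
Mendoza and Harlow are each not shift-lead qualified, so the next rule applies.
Among Mendoza and Harlow, by accumulated service hours (higher first): Mendoza (32131 hours) before Harlow (12810 hours).
Ferreira, Varga, Nguyen, Takahashi and Vasquez all have company hire date Feb 14, 1998, so the next rule applies.
Among Ferreira, Varga, Nguyen, Takahashi and Vasquez, by classification seniority date (earlier first): Ferreira, Varga, Nguyen and Takahashi (1 Nov 1996) before Vasquez (13 Sep 2000).
Ferreira, Varga, Nguyen and Takahashi are each shift-lead qualified, so the next rule applies.
Among Ferreira, Varga, Nguyen and Takahashi, by accumulated service hours (higher first): Ferreira (29569 hours) before Varga (27972 hours) before Nguyen (18548 hours) before Takahashi (10090 hours).
Order: Fontaine, Mendoza, Harlow, Ferreira, Varga, Nguyen, Takahashi, Vasquez, Lund. So position 5.

5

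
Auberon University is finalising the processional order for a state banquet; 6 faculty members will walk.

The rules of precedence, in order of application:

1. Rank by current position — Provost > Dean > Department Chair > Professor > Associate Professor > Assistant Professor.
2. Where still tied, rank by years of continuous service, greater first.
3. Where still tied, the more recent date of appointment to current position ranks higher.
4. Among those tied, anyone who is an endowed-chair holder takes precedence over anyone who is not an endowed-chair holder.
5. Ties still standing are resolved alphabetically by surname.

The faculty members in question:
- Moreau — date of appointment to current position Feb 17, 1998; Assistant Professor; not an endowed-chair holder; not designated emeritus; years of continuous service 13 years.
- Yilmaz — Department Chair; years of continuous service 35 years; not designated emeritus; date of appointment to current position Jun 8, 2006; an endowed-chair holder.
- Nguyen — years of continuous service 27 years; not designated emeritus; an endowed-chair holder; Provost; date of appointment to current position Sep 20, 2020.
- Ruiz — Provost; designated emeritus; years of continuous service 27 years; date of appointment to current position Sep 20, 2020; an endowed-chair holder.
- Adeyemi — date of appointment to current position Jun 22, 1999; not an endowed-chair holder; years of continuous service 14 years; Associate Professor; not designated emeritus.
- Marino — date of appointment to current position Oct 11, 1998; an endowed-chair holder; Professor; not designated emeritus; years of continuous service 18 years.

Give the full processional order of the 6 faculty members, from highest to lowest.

Nguyen, Ruiz, Yilmaz, Marino, Adeyemi, Moreau

By current position: Nguyen and Ruiz (Provost); then Yilmaz (Department Chair); then Marino (Professor); then Adeyemi (Associate Professor); then Moreau (Assistant Professor).
Nguyen and Ruiz both have years of continuous service 27 years, so the next rule applies.
Nguyen and Ruiz both have date of appointment to current position Sep 20, 2020, so the next rule applies.
Nguyen and Ruiz are each an endowed-chair holder, so the next rule applies.
Among Nguyen and Ruiz, alphabetically by surname: Nguyen before Ruiz.
Full order: Nguyen, Ruiz, Yilmaz, Marino, Adeyemi, Moreau.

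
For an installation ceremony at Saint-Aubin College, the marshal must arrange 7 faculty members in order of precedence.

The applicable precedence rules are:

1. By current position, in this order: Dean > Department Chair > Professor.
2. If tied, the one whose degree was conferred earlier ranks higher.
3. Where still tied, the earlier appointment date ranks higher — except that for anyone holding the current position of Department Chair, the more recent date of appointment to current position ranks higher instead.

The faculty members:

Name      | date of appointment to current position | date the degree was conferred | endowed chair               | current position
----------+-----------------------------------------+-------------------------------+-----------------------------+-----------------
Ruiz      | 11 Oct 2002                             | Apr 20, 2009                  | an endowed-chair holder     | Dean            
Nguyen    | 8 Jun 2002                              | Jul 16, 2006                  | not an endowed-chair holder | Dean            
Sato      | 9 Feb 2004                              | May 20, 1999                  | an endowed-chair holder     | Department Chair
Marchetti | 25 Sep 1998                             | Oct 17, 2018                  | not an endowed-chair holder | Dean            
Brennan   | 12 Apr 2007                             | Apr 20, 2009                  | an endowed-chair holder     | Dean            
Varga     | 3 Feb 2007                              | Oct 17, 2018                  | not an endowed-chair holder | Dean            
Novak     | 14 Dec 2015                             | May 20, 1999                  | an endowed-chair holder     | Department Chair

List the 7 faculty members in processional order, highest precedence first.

By current position: Nguyen, Ruiz, Brennan, Marchetti and Varga (Dean); then Novak and Sato (Department Chair).
Among Nguyen, Ruiz, Brennan, Marchetti and Varga, by date the degree was conferred (earlier first): Nguyen (Jul 16, 2006) before Ruiz and Brennan (Apr 20, 2009) before Marchetti and Varga (Oct 17, 2018).
Among Ruiz and Brennan, by date of appointment to current position (earlier first): Ruiz (11 Oct 2002) before Brennan (12 Apr 2007).
Among Marchetti and Varga, by date of appointment to current position (earlier first): Marchetti (25 Sep 1998) before Varga (3 Feb 2007).
Novak and Sato both have date the degree was conferred May 20, 1999, so the next rule applies.
Among Novak and Sato, by date of appointment to current position (later first) (reversed rule for this group): Novak (14 Dec 2015) before Sato (9 Feb 2004).
Full order: Nguyen, Ruiz, Brennan, Marchetti, Varga, Novak, Sato.

Nguyen, Ruiz, Brennan, Marchetti, Varga, Novak, Sato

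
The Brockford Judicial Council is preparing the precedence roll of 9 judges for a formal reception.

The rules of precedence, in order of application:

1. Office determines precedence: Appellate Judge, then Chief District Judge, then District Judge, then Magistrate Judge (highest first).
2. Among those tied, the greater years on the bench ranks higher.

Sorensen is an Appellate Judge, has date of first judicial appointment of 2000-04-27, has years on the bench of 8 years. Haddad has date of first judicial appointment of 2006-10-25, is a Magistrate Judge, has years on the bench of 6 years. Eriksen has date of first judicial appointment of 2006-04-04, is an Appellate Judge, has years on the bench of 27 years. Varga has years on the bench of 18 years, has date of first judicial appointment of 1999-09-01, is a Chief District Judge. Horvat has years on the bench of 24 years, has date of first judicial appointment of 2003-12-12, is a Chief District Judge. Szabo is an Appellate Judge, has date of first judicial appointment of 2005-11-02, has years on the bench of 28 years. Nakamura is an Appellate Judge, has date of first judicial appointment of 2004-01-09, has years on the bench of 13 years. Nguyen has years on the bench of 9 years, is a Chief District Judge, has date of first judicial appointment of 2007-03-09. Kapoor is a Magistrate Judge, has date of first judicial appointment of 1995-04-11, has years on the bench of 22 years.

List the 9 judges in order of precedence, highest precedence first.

Szabo, Eriksen, Nakamura, Sorensen, Horvat, Varga, Nguyen, Kapoor, Haddad

By office: Szabo, Eriksen, Nakamura and Sorensen (Appellate Judge); then Horvat, Varga and Nguyen (Chief District Judge); then Kapoor and Haddad (Magistrate Judge).
Among Szabo, Eriksen, Nakamura and Sorensen, by years on the bench (higher first): Szabo (28 years) before Eriksen (27 years) before Nakamura (13 years) before Sorensen (8 years).
Among Horvat, Varga and Nguyen, by years on the bench (higher first): Horvat (24 years) before Varga (18 years) before Nguyen (9 years).
Among Kapoor and Haddad, by years on the bench (higher first): Kapoor (22 years) before Haddad (6 years).
Full order: Szabo, Eriksen, Nakamura, Sorensen, Horvat, Varga, Nguyen, Kapoor, Haddad.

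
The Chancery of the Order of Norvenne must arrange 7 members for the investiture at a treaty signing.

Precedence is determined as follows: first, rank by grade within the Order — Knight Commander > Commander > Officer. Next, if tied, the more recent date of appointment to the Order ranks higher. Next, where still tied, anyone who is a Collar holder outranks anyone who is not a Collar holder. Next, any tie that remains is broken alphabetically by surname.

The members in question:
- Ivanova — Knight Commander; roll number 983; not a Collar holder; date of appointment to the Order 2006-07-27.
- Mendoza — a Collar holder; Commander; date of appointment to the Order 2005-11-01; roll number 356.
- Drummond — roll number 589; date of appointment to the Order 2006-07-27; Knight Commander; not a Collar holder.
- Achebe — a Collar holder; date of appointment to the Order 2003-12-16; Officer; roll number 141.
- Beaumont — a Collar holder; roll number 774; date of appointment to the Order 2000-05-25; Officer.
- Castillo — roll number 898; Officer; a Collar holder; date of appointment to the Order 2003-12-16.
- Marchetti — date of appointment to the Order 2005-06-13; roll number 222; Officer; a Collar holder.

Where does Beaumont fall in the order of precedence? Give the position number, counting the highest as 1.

By grade within the Order: Drummond and Ivanova (Knight Commander); then Mendoza (Commander); then Marchetti, Achebe, Castillo and Beaumont (Officer).
Drummond and Ivanova both have date of appointment to the Order 2006-07-27, so the next rule applies.
Drummond and Ivanova are each not a Collar holder, so the next rule applies.
Among Drummond and Ivanova, alphabetically by surname: Drummond before Ivanova.
Among Marchetti, Achebe, Castillo and Beaumont, by date of appointment to the Order (later first): Marchetti (2005-06-13) before Achebe and Castillo (2003-12-16) before Beaumont (2000-05-25).
Achebe and Castillo are each a Collar holder, so the next rule applies.
Among Achebe and Castillo, alphabetically by surname: Achebe before Castillo.
Order: Drummond, Ivanova, Mendoza, Marchetti, Achebe, Castillo, Beaumont. So position 7.

7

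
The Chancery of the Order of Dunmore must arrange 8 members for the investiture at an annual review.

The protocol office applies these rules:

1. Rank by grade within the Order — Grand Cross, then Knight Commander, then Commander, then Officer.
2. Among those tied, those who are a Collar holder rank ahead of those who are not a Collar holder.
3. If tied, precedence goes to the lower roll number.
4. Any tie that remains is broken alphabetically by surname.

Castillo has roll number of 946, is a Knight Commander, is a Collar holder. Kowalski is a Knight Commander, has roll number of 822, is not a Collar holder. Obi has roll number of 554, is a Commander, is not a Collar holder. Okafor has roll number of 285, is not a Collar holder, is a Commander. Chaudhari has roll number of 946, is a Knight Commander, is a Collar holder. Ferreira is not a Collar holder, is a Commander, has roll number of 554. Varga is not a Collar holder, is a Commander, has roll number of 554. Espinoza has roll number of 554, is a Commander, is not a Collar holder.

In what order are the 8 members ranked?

By grade within the Order: Castillo, Chaudhari and Kowalski (Knight Commander); then Okafor, Espinoza, Ferreira, Obi and Varga (Commander).
Among Castillo, Chaudhari and Kowalski, a Collar holder before not a Collar holder: Castillo and Chaudhari (a Collar holder) before Kowalski (not a Collar holder).
Castillo and Chaudhari both have roll number 946, so the next rule applies.
Among Castillo and Chaudhari, alphabetically by surname: Castillo before Chaudhari.
Okafor, Espinoza, Ferreira, Obi and Varga are each not a Collar holder, so the next rule applies.
Among Okafor, Espinoza, Ferreira, Obi and Varga, by roll number (lower first): Okafor (285) before Espinoza, Ferreira, Obi and Varga (554).
Among Espinoza, Ferreira, Obi and Varga, alphabetically by surname: Espinoza before Ferreira before Obi before Varga.
Full order: Castillo, Chaudhari, Kowalski, Okafor, Espinoza, Ferreira, Obi, Varga.

Castillo, Chaudhari, Kowalski, Okafor, Espinoza, Ferreira, Obi, Varga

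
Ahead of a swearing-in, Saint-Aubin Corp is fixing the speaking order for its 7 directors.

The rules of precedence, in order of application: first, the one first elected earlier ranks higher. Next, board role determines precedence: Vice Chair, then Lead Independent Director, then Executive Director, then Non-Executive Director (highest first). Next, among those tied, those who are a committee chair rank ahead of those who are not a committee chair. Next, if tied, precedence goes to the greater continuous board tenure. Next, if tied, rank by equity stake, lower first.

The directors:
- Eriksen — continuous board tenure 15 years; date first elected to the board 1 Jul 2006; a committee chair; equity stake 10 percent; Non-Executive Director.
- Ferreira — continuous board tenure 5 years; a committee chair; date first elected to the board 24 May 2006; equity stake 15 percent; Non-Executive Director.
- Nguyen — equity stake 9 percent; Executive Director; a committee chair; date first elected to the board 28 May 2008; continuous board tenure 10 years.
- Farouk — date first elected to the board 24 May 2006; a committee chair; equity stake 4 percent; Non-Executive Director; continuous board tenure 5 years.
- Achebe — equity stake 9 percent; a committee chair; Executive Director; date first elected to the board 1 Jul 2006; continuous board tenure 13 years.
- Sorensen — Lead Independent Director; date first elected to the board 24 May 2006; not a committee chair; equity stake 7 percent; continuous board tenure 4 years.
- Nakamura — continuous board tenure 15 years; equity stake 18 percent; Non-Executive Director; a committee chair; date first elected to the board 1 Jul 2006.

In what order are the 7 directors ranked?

By date first elected to the board (earlier first): Sorensen, Farouk and Ferreira (each 24 May 2006); then Achebe, Eriksen and Nakamura (each 1 Jul 2006); then Nguyen (28 May 2008).
Among Sorensen, Farouk and Ferreira, by board role: Sorensen (Lead Independent Director) before Farouk and Ferreira (Non-Executive Director).
Farouk and Ferreira are each a committee chair, so the next rule applies.
Farouk and Ferreira both have continuous board tenure 5 years, so the next rule applies.
Among Farouk and Ferreira, by equity stake (lower first): Farouk (4 percent) before Ferreira (15 percent).
Among Achebe, Eriksen and Nakamura, by board role: Achebe (Executive Director) before Eriksen and Nakamura (Non-Executive Director).
Eriksen and Nakamura are each a committee chair, so the next rule applies.
Eriksen and Nakamura both have continuous board tenure 15 years, so the next rule applies.
Among Eriksen and Nakamura, by equity stake (lower first): Eriksen (10 percent) before Nakamura (18 percent).
Full order: Sorensen, Farouk, Ferreira, Achebe, Eriksen, Nakamura, Nguyen.

Sorensen, Farouk, Ferreira, Achebe, Eriksen, Nakamura, Nguyen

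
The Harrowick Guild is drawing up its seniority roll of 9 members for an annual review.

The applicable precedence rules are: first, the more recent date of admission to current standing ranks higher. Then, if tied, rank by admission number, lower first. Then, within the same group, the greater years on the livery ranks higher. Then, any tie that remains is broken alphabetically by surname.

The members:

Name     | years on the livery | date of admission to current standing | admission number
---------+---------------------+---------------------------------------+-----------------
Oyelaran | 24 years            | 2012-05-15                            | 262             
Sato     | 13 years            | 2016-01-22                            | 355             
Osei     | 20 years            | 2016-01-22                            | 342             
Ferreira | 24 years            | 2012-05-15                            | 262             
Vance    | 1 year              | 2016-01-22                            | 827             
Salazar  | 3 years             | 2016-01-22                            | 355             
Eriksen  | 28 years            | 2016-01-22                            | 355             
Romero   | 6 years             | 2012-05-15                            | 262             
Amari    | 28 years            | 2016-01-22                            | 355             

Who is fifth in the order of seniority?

By date of admission to current standing (later first): Osei, Amari, Eriksen, Sato, Salazar and Vance (each 2016-01-22); then Ferreira, Oyelaran and Romero (each 2012-05-15).
Among Osei, Amari, Eriksen, Sato, Salazar and Vance, by admission number (lower first): Osei (342) before Amari, Eriksen, Sato and Salazar (355) before Vance (827).
Among Amari, Eriksen, Sato and Salazar, by years on the livery (higher first): Amari and Eriksen (28 years) before Sato (13 years) before Salazar (3 years).
Among Amari and Eriksen, alphabetically by surname: Amari before Eriksen.
Ferreira, Oyelaran and Romero all have admission number 262, so the next rule applies.
Among Ferreira, Oyelaran and Romero, by years on the livery (higher first): Ferreira and Oyelaran (24 years) before Romero (6 years).
Among Ferreira and Oyelaran, alphabetically by surname: Ferreira before Oyelaran.
Order: Osei, Amari, Eriksen, Sato, Salazar, Vance, Ferreira, Oyelaran, Romero.

Salazar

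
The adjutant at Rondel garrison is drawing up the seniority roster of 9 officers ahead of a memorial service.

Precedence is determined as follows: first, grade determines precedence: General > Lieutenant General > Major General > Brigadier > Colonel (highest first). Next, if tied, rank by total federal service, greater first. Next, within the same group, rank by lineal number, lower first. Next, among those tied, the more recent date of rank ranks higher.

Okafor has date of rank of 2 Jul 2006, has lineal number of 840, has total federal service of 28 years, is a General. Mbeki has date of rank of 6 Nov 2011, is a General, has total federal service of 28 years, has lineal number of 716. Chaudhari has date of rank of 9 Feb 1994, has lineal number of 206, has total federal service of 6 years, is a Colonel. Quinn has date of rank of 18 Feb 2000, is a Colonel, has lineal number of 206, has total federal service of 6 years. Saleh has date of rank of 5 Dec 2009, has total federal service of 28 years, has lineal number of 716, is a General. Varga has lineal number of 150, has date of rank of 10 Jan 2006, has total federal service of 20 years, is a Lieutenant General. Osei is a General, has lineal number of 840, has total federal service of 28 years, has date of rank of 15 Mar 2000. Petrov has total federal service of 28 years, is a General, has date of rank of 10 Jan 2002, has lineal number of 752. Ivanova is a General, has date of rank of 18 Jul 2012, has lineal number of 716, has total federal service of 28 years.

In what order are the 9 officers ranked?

By grade: Ivanova, Mbeki, Saleh, Petrov, Okafor and Osei (General); then Varga (Lieutenant General); then Quinn and Chaudhari (Colonel).
Ivanova, Mbeki, Saleh, Petrov, Okafor and Osei all have total federal service 28 years, so the next rule applies.
Among Ivanova, Mbeki, Saleh, Petrov, Okafor and Osei, by lineal number (lower first): Ivanova, Mbeki and Saleh (716) before Petrov (752) before Okafor and Osei (840).
Among Ivanova, Mbeki and Saleh, by date of rank (later first): Ivanova (18 Jul 2012) before Mbeki (6 Nov 2011) before Saleh (5 Dec 2009).
Among Okafor and Osei, by date of rank (later first): Okafor (2 Jul 2006) before Osei (15 Mar 2000).
Quinn and Chaudhari both have total federal service 6 years, so the next rule applies.
Quinn and Chaudhari both have lineal number 206, so the next rule applies.
Among Quinn and Chaudhari, by date of rank (later first): Quinn (18 Feb 2000) before Chaudhari (9 Feb 1994).
Full order: Ivanova, Mbeki, Saleh, Petrov, Okafor, Osei, Varga, Quinn, Chaudhari.

Ivanova, Mbeki, Saleh, Petrov, Okafor, Osei, Varga, Quinn, Chaudhari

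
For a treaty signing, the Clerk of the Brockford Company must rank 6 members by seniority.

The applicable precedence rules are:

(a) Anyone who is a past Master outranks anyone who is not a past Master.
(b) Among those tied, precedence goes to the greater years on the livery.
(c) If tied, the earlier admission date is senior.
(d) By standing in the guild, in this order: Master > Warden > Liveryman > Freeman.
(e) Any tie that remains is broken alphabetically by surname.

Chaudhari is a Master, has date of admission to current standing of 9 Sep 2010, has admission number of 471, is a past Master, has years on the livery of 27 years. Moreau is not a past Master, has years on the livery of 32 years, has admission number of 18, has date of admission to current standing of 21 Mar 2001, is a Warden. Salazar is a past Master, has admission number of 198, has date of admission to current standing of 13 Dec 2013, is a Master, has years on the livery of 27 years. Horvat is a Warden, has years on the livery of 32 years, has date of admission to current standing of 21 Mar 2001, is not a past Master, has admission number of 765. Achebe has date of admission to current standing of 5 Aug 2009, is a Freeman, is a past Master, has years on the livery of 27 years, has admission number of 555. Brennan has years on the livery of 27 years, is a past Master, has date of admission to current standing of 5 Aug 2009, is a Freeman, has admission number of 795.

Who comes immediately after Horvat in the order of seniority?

By the first rule: Achebe, Brennan, Chaudhari and Salazar (each a past Master); then Horvat and Moreau (both not a past Master).
Achebe, Brennan, Chaudhari and Salazar all have years on the livery 27 years, so the next rule applies.
Among Achebe, Brennan, Chaudhari and Salazar, by date of admission to current standing (earlier first): Achebe and Brennan (5 Aug 2009) before Chaudhari (9 Sep 2010) before Salazar (13 Dec 2013).
Achebe and Brennan are each Freeman, so the next rule applies.
Among Achebe and Brennan, alphabetically by surname: Achebe before Brennan.
Horvat and Moreau both have years on the livery 32 years, so the next rule applies.
Horvat and Moreau both have date of admission to current standing 21 Mar 2001, so the next rule applies.
Horvat and Moreau are each Warden, so the next rule applies.
Among Horvat and Moreau, alphabetically by surname: Horvat before Moreau.
Order: Achebe, Brennan, Chaudhari, Salazar, Horvat, Moreau.

Moreau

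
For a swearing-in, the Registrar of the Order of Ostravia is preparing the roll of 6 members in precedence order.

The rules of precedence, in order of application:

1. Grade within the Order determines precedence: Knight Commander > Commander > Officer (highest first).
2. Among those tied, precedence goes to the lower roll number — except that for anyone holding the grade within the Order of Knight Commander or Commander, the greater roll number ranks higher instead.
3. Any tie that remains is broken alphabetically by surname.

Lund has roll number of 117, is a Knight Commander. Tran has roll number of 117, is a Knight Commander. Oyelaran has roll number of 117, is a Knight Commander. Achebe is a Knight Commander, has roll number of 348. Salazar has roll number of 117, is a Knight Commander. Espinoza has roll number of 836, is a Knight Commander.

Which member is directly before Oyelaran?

Lund

By grade within the Order: Espinoza, Achebe, Lund, Oyelaran, Salazar and Tran (Knight Commander).
Among Espinoza, Achebe, Lund, Oyelaran, Salazar and Tran, by roll number (higher first) (reversed rule for this group): Espinoza (836) before Achebe (348) before Lund, Oyelaran, Salazar and Tran (117).
Among Lund, Oyelaran, Salazar and Tran, alphabetically by surname: Lund before Oyelaran before Salazar before Tran.
Order: Espinoza, Achebe, Lund, Oyelaran, Salazar, Tran.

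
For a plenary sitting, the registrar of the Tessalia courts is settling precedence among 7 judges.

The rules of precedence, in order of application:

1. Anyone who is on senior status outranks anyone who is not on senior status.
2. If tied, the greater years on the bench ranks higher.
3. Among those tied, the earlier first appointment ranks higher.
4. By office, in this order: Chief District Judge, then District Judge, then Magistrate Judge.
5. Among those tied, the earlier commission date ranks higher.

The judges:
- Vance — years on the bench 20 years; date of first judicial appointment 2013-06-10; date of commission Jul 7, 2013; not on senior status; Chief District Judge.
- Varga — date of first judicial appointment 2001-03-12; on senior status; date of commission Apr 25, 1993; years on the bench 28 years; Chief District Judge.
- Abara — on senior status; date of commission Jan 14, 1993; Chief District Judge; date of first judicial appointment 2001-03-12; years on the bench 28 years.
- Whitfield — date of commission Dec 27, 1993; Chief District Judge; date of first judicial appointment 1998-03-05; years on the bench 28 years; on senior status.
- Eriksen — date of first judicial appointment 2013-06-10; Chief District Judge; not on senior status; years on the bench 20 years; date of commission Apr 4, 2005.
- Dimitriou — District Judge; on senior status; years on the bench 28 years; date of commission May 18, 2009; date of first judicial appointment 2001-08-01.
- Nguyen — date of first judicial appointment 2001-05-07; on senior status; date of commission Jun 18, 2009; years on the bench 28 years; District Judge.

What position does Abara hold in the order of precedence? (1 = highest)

2

By the first rule: Whitfield, Abara, Varga, Nguyen and Dimitriou (each on senior status); then Eriksen and Vance (both not on senior status).
Whitfield, Abara, Varga, Nguyen and Dimitriou all have years on the bench 28 years, so the next rule applies.
Among Whitfield, Abara, Varga, Nguyen and Dimitriou, by date of first judicial appointment (earlier first): Whitfield (1998-03-05) before Abara and Varga (2001-03-12) before Nguyen (2001-05-07) before Dimitriou (2001-08-01).
Abara and Varga are each Chief District Judge, so the next rule applies.
Among Abara and Varga, by date of commission (earlier first): Abara (Jan 14, 1993) before Varga (Apr 25, 1993).
Eriksen and Vance both have years on the bench 20 years, so the next rule applies.
Eriksen and Vance both have date of first judicial appointment 2013-06-10, so the next rule applies.
Eriksen and Vance are each Chief District Judge, so the next rule applies.
Among Eriksen and Vance, by date of commission (earlier first): Eriksen (Apr 4, 2005) before Vance (Jul 7, 2013).
Order: Whitfield, Abara, Varga, Nguyen, Dimitriou, Eriksen, Vance. So position 2.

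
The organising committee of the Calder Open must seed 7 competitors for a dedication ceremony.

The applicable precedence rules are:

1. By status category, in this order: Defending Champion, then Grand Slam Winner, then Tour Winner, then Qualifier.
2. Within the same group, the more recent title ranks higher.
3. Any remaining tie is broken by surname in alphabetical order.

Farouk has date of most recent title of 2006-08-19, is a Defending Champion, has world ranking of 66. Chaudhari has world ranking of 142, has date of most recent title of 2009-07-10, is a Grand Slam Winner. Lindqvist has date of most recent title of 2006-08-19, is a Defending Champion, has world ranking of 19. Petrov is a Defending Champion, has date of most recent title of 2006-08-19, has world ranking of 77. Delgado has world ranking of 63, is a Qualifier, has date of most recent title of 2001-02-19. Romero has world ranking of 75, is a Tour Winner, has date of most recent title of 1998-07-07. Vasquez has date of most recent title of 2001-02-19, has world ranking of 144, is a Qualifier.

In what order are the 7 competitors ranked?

By status category: Farouk, Lindqvist and Petrov (Defending Champion); then Chaudhari (Grand Slam Winner); then Romero (Tour Winner); then Delgado and Vasquez (Qualifier).
Farouk, Lindqvist and Petrov all have date of most recent title 2006-08-19, so the next rule applies.
Among Farouk, Lindqvist and Petrov, alphabetically by surname: Farouk before Lindqvist before Petrov.
Delgado and Vasquez both have date of most recent title 2001-02-19, so the next rule applies.
Among Delgado and Vasquez, alphabetically by surname: Delgado before Vasquez.
Full order: Farouk, Lindqvist, Petrov, Chaudhari, Romero, Delgado, Vasquez.

Farouk, Lindqvist, Petrov, Chaudhari, Romero, Delgado, Vasquez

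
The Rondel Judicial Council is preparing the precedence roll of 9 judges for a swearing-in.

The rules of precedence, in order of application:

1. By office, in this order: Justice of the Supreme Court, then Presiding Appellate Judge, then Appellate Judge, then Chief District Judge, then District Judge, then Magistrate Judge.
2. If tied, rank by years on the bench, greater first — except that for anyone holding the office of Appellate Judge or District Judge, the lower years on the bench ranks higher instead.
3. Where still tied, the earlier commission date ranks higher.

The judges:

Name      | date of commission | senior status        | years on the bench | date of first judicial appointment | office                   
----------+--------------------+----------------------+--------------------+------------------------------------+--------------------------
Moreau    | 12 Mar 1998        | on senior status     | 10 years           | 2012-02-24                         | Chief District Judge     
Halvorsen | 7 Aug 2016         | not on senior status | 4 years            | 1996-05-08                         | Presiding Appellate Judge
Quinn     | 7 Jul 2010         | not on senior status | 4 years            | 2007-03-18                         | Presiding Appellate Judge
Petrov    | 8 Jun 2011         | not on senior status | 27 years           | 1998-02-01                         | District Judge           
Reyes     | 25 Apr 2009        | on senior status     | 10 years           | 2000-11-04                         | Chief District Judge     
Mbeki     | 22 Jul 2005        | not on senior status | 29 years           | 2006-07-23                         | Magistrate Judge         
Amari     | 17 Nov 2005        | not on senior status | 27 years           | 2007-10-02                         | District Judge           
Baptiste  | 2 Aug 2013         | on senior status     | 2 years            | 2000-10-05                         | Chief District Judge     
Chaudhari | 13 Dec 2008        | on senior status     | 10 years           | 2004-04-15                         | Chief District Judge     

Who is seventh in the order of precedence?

Amari

By office: Quinn and Halvorsen (Presiding Appellate Judge); then Moreau, Chaudhari, Reyes and Baptiste (Chief District Judge); then Amari and Petrov (District Judge); then Mbeki (Magistrate Judge).
Quinn and Halvorsen both have years on the bench 4 years, so the next rule applies.
Among Quinn and Halvorsen, by date of commission (earlier first): Quinn (7 Jul 2010) before Halvorsen (7 Aug 2016).
Among Moreau, Chaudhari, Reyes and Baptiste, by years on the bench (higher first): Moreau, Chaudhari and Reyes (10 years) before Baptiste (2 years).
Among Moreau, Chaudhari and Reyes, by date of commission (earlier first): Moreau (12 Mar 1998) before Chaudhari (13 Dec 2008) before Reyes (25 Apr 2009).
Amari and Petrov both have years on the bench 27 years, so the next rule applies.
Among Amari and Petrov, by date of commission (earlier first): Amari (17 Nov 2005) before Petrov (8 Jun 2011).
Order: Quinn, Halvorsen, Moreau, Chaudhari, Reyes, Baptiste, Amari, Petrov, Mbeki.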